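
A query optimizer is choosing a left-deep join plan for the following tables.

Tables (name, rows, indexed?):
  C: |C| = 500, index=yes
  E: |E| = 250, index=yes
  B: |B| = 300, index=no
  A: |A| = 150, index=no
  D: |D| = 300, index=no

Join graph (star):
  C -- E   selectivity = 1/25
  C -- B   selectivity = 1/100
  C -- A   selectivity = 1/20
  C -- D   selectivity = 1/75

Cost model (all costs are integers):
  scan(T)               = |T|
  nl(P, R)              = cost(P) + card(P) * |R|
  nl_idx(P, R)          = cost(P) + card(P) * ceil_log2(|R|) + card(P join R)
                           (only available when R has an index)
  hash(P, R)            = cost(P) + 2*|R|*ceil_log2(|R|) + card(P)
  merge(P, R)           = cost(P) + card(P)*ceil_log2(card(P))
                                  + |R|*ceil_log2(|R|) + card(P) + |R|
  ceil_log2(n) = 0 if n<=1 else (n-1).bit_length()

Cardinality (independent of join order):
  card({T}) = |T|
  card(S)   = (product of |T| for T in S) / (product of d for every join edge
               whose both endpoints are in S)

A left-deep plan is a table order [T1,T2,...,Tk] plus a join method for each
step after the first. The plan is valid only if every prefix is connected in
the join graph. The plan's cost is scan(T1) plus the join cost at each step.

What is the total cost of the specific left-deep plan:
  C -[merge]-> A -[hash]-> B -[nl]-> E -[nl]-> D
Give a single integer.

step 1: scan C: cost=500, card=500
step 2: join A via merge
    card(P join A) = 500*150/(20) = 3750
    cost = 500 + 500*9 + 150*8 + 500 + 150 = 6850
step 3: join B via hash
    card(P join B) = 3750*300/(100) = 11250
    cost = 6850 + 2*300*9 + 3750 = 16000
step 4: join E via nl
    card(P join E) = 11250*250/(25) = 112500
    cost = 16000 + 11250*250 = 2828500
step 5: join D via nl
    card(P join D) = 112500*300/(75) = 450000
    cost = 2828500 + 112500*300 = 36578500

36578500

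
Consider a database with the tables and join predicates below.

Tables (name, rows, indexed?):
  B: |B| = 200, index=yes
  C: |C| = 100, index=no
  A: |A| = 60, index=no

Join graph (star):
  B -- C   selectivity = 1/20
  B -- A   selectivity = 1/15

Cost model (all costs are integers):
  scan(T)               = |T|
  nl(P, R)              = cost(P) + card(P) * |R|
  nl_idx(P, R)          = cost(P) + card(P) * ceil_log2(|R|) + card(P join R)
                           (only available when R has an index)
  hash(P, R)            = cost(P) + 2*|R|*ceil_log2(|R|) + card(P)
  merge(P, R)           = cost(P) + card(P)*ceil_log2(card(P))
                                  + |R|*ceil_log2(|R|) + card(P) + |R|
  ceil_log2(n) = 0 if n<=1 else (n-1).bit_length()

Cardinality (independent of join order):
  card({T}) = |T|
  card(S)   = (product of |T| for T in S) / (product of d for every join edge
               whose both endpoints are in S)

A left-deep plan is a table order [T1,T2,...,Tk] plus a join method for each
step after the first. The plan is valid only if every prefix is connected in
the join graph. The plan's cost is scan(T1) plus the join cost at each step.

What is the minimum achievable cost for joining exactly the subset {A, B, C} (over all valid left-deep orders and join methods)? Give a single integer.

3320

Selinger DP over subsets of {A,B,C}:
  {B}: scan cost=200, card=200
  {C}: scan cost=100, card=100
  {A}: scan cost=60, card=60
  {BC}: card=1000; try (C,hash)→1800, (B,nl_idx)→1900, (B,merge)→2700, (C,merge)→2800, (B,hash)→3400, (B,nl)→20100 …(+1); best=1800 via (C,hash)
  {AB}: card=800; try (A,hash)→1120, (B,nl_idx)→1340, (B,merge)→2280, (A,merge)→2420, (B,hash)→3320, (B,nl)→12060 …(+1); best=1120 via (A,hash)
  {ABC}: card=4000; try (C,hash)→3320, (A,hash)→3520, (C,merge)→10720, (A,merge)→13220, (A,nl)→61800, (C,nl)→81120; best=3320 via (C,hash)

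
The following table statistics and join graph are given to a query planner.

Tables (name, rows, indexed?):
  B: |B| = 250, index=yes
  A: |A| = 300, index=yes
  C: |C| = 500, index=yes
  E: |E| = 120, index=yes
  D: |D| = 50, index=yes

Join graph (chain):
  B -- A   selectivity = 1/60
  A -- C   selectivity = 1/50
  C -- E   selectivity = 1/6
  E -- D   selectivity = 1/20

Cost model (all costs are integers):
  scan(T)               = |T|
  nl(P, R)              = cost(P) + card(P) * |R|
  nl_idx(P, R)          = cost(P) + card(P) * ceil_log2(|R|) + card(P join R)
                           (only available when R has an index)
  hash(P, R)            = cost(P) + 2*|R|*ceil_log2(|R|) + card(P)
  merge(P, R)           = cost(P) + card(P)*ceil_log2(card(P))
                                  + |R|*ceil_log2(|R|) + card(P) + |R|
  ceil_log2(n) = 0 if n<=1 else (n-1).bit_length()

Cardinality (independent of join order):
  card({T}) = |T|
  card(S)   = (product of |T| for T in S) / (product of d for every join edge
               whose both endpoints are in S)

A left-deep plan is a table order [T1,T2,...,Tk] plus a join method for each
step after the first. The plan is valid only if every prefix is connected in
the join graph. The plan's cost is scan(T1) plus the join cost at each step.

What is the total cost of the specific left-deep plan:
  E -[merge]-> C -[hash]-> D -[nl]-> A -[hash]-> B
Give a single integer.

step 1: scan E: cost=120, card=120
step 2: join C via merge
    card(P join C) = 120*500/(6) = 10000
    cost = 120 + 120*7 + 500*9 + 120 + 500 = 6080
step 3: join D via hash
    card(P join D) = 10000*50/(20) = 25000
    cost = 6080 + 2*50*6 + 10000 = 16680
step 4: join A via nl
    card(P join A) = 25000*300/(50) = 150000
    cost = 16680 + 25000*300 = 7516680
step 5: join B via hash
    card(P join B) = 150000*250/(60) = 625000
    cost = 7516680 + 2*250*8 + 150000 = 7670680

7670680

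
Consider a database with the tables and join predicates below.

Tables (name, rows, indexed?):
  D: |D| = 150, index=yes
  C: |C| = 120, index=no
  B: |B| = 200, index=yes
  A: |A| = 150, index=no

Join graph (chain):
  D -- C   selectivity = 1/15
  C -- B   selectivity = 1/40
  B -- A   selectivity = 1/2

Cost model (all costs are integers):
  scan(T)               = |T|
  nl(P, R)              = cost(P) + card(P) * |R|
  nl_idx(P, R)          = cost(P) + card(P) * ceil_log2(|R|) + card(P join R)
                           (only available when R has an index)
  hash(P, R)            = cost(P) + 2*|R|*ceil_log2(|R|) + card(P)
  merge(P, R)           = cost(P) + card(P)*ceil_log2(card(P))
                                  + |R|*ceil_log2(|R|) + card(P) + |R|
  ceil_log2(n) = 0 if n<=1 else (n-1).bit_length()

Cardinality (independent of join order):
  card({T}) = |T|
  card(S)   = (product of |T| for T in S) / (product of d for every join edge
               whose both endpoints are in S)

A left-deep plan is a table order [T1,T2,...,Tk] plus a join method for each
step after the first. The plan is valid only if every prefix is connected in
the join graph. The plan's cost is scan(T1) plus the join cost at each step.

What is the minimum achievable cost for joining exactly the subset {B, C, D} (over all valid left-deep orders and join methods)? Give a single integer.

Selinger DP over subsets of {B,C,D}:
  {D}: scan cost=150, card=150
  {C}: scan cost=120, card=120
  {B}: scan cost=200, card=200
  {CD}: card=1200; try (C,hash)→1980, (D,nl_idx)→2280, (D,merge)→2430, (C,merge)→2460, (D,hash)→2640, (D,nl)→18120 …(+1); best=1980 via (C,hash)
  {BC}: card=600; try (B,nl_idx)→1680, (C,hash)→2080, (B,merge)→2880, (C,merge)→2960, (B,hash)→3440, (B,nl)→24120 …(+1); best=1680 via (B,nl_idx)
  {BCD}: card=6000; try (D,hash)→4680, (B,hash)→6380, (D,merge)→9630, (D,nl_idx)→12480, (B,nl_idx)→17580, (B,merge)→18180 …(+2); best=4680 via (D,hash)

4680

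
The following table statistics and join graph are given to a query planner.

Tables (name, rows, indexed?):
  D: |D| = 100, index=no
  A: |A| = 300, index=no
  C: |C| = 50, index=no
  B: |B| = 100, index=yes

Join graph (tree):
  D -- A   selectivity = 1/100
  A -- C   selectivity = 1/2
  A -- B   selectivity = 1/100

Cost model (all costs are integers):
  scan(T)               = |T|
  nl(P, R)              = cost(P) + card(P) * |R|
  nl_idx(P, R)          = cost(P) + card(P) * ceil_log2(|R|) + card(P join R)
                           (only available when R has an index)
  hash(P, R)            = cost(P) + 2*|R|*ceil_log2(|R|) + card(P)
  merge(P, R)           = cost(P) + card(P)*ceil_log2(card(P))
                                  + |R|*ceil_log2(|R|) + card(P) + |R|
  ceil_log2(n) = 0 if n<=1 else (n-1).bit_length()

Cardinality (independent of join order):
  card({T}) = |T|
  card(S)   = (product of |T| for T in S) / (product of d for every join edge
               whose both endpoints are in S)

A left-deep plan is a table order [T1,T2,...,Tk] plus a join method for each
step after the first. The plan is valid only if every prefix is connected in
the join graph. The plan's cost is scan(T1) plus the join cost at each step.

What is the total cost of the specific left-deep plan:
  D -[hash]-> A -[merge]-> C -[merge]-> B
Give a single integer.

step 1: scan D: cost=100, card=100
step 2: join A via hash
    card(P join A) = 100*300/(100) = 300
    cost = 100 + 2*300*9 + 100 = 5600
step 3: join C via merge
    card(P join C) = 300*50/(2) = 7500
    cost = 5600 + 300*9 + 50*6 + 300 + 50 = 8950
step 4: join B via merge
    card(P join B) = 7500*100/(100) = 7500
    cost = 8950 + 7500*13 + 100*7 + 7500 + 100 = 114750

114750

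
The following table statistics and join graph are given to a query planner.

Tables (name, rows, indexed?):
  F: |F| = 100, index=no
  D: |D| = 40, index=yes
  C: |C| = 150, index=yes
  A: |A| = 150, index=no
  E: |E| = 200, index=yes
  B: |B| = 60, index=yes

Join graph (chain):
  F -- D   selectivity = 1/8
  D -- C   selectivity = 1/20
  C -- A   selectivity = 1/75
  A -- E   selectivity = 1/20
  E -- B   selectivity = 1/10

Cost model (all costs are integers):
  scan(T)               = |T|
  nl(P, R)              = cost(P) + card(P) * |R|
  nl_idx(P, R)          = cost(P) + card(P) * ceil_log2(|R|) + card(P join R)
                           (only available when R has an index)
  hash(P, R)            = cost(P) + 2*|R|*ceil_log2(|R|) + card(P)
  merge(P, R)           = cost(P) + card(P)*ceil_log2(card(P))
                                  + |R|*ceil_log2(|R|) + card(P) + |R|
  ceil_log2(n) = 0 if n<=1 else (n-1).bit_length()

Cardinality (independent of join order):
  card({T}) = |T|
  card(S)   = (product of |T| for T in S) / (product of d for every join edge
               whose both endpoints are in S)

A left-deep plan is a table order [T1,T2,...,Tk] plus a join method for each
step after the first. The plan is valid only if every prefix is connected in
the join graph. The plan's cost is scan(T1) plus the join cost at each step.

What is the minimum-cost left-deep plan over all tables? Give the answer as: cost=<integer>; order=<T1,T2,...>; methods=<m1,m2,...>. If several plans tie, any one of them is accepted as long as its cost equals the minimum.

Selinger DP (subsets sized 1..n):
  {F}: scan cost=100, card=100
  {D}: scan cost=40, card=40
  {C}: scan cost=150, card=150
  {A}: scan cost=150, card=150
  {E}: scan cost=200, card=200
  {B}: scan cost=60, card=60
  {DF}: card=500; try (D,hash)→680, (F,merge)→1120, (D,merge)→1180, (D,nl_idx)→1200, (F,hash)→1480, (F,nl)→4040 …(+1); best=680 via (D,hash)
  {CD}: card=300; try (C,nl_idx)→660, (D,hash)→780, (D,nl_idx)→1350, (C,merge)→1670, (D,merge)→1780, (C,hash)→2480 …(+2); best=660 via (C,nl_idx)
  {AC}: card=300; try (C,nl_idx)→1650, (C,hash)→2700, (A,hash)→2700, (C,merge)→2850, (A,merge)→2850, (C,nl)→22650 …(+1); best=1650 via (C,nl_idx)
  {AE}: card=1500; try (A,hash)→2800, (E,nl_idx)→2850, (E,merge)→3300, (A,merge)→3350, (E,hash)→3500, (E,nl)→30150 …(+1); best=2800 via (A,hash)
  {BE}: card=1200; try (B,hash)→1120, (E,nl_idx)→1740, (E,merge)→2280, (B,merge)→2420, (B,nl_idx)→2600, (E,hash)→3320 …(+2); best=1120 via (B,hash)
  {CDF}: card=3750; try (F,hash)→2360, (C,hash)→3580, (F,merge)→4460, (C,merge)→7030, (C,nl_idx)→8430, (F,nl)→30660 …(+1); best=2360 via (F,hash)
  {ACD}: card=600; try (D,hash)→2430, (A,hash)→3360, (D,nl_idx)→4050, (D,merge)→4930, (A,merge)→5010, (D,nl)→13650 …(+1); best=2430 via (D,hash)
  {ACE}: card=3000; try (E,hash)→5150, (E,merge)→6450, (C,hash)→6700, (E,nl_idx)→7050, (C,nl_idx)→17800, (C,merge)→22150 …(+2); best=5150 via (E,hash)
  {ABE}: card=9000; try (A,hash)→4720, (B,hash)→5020, (A,merge)→16870, (B,nl_idx)→20800, (B,merge)→21220, (B,nl)→92800 …(+1); best=4720 via (A,hash)
  {ACDF}: card=7500; try (F,hash)→4430, (A,hash)→8510, (F,merge)→9830, (A,merge)→52460, (F,nl)→62430, (A,nl)→564860; best=4430 via (F,hash)
  {ACDE}: card=6000; try (E,hash)→6230, (D,hash)→8630, (E,merge)→10830, (E,nl_idx)→13230, (D,nl_idx)→29150, (D,merge)→44430 …(+2); best=6230 via (E,hash)
  {ABCE}: card=18000; try (B,hash)→8870, (C,hash)→16120, (B,nl_idx)→41150, (B,merge)→44570, (C,nl_idx)→94720, (C,merge)→141070 …(+2); best=8870 via (B,hash)
  {ACDEF}: card=75000; try (F,hash)→13630, (E,hash)→15130, (F,merge)→91030, (E,merge)→111230, (E,nl_idx)→139430, (F,nl)→606230 …(+1); best=13630 via (F,hash)
  {ABCDE}: card=36000; try (B,hash)→12950, (D,hash)→27350, (B,nl_idx)→78230, (B,merge)→90650, (D,nl_idx)→152870, (D,merge)→297150 …(+2); best=12950 via (B,hash)
  {ABCDEF}: card=450000; try (F,hash)→50350, (B,hash)→89350, (F,merge)→625750, (B,nl_idx)→913630, (B,merge)→1364050, (F,nl)→3612950 …(+1); best=50350 via (F,hash)

cost=50350; order=A,C,D,E,B,F; methods=nl_idx,hash,hash,hash,hash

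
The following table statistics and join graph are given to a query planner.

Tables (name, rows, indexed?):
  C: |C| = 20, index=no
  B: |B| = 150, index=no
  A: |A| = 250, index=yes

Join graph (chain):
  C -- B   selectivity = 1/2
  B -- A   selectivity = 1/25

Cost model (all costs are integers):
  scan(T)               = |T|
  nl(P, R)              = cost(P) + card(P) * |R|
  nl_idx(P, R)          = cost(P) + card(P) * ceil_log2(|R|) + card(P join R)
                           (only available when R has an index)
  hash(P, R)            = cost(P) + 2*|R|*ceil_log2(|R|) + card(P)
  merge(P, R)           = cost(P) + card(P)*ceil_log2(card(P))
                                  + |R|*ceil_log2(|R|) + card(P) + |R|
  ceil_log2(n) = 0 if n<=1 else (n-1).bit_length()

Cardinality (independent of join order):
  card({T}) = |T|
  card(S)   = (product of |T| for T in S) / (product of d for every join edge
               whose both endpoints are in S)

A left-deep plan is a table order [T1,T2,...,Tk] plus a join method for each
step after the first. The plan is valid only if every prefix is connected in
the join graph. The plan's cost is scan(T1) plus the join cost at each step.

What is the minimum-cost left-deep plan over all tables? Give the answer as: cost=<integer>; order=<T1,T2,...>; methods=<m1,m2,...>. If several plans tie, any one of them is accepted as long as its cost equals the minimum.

cost=4550; order=B,A,C; methods=nl_idx,hash

Selinger DP (subsets sized 1..n):
  {C}: scan cost=20, card=20
  {B}: scan cost=150, card=150
  {A}: scan cost=250, card=250
  {BC}: card=1500; try (C,hash)→500, (B,merge)→1490, (C,merge)→1620, (B,hash)→2440, (B,nl)→3020, (C,nl)→3150; best=500 via (C,hash)
  {AB}: card=1500; try (A,nl_idx)→2850, (B,hash)→2900, (A,merge)→3750, (B,merge)→3850, (A,hash)→4300, (A,nl)→37650 …(+1); best=2850 via (A,nl_idx)
  {ABC}: card=15000; try (C,hash)→4550, (A,hash)→6000, (A,merge)→20750, (C,merge)→20970, (A,nl_idx)→27500, (C,nl)→32850 …(+1); best=4550 via (C,hash)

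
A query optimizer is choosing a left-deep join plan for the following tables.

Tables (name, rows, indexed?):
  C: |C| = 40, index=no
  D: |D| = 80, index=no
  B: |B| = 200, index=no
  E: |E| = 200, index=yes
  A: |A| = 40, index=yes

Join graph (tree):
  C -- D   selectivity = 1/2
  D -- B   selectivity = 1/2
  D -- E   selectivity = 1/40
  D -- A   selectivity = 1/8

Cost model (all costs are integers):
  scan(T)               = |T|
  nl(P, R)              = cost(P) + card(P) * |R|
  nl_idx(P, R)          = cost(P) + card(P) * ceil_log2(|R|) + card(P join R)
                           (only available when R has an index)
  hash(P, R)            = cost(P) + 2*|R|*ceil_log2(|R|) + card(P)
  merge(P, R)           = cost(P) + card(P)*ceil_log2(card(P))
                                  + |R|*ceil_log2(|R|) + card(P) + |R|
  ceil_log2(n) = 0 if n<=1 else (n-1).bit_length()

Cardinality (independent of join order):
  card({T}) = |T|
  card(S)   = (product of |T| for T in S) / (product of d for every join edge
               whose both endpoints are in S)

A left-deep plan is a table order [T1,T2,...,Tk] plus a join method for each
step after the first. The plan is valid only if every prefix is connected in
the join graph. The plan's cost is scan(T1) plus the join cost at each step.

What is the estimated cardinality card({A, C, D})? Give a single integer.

Tables in S: A(40), C(40), D(80)
Edges inside S: C-D(d=2), D-A(d=8)
numerator = 40 * 40 * 80 = 128000
denominator = 2 * 8 = 16
card(S) = 128000 / 16 = 8000

8000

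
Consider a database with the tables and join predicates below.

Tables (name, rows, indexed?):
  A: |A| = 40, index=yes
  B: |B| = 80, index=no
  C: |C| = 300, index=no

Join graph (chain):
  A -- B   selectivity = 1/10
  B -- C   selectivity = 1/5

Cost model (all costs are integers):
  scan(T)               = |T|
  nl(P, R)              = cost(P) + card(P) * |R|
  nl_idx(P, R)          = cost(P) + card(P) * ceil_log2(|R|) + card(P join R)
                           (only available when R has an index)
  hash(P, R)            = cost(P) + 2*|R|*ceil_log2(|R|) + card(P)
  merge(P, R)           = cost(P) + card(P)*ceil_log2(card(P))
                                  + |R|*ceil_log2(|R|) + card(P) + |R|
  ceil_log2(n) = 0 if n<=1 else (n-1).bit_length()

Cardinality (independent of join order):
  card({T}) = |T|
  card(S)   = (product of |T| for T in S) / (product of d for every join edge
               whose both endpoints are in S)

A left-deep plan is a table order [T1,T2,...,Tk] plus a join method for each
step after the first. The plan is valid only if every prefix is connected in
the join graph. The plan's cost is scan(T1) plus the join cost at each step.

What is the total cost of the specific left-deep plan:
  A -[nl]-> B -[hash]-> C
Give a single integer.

8960

step 1: scan A: cost=40, card=40
step 2: join B via nl
    card(P join B) = 40*80/(10) = 320
    cost = 40 + 40*80 = 3240
step 3: join C via hash
    card(P join C) = 320*300/(5) = 19200
    cost = 3240 + 2*300*9 + 320 = 8960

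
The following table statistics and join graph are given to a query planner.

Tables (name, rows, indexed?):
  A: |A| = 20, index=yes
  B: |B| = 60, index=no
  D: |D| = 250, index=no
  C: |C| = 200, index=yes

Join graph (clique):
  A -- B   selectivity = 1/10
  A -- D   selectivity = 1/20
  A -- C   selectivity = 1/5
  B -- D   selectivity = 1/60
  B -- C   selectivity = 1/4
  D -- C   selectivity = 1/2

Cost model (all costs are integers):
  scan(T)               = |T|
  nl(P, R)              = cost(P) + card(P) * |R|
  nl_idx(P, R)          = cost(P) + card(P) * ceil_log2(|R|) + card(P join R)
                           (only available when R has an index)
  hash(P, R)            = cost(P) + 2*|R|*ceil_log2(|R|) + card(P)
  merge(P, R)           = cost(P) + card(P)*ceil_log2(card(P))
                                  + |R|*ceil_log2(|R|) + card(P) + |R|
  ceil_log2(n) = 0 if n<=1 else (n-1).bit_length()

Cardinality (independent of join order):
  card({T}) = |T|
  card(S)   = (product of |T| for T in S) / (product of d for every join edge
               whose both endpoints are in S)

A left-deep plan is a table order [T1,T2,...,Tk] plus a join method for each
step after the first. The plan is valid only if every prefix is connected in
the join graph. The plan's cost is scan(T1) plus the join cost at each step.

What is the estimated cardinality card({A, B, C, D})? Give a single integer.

Tables in S: A(20), B(60), C(200), D(250)
Edges inside S: A-B(d=10), A-D(d=20), A-C(d=5), B-D(d=60), B-C(d=4), D-C(d=2)
numerator = 20 * 60 * 200 * 250 = 60000000
denominator = 10 * 20 * 5 * 60 * 4 * 2 = 480000
card(S) = 60000000 / 480000 = 125

125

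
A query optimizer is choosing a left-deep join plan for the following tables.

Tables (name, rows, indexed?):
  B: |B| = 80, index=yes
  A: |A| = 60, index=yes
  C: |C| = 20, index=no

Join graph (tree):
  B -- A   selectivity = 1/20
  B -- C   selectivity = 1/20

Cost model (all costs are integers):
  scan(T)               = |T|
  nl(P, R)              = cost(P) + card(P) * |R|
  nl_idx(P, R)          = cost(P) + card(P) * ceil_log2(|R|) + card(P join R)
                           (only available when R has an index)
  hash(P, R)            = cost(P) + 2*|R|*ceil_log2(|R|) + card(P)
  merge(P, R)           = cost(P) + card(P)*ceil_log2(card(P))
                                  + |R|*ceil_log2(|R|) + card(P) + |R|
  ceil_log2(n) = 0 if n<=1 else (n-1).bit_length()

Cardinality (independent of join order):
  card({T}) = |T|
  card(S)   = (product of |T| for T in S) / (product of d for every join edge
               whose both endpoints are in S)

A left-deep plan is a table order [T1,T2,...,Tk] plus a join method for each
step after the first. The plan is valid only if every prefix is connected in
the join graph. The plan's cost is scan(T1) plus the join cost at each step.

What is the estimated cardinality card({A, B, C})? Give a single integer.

Tables in S: A(60), B(80), C(20)
Edges inside S: B-A(d=20), B-C(d=20)
numerator = 60 * 80 * 20 = 96000
denominator = 20 * 20 = 400
card(S) = 96000 / 400 = 240

240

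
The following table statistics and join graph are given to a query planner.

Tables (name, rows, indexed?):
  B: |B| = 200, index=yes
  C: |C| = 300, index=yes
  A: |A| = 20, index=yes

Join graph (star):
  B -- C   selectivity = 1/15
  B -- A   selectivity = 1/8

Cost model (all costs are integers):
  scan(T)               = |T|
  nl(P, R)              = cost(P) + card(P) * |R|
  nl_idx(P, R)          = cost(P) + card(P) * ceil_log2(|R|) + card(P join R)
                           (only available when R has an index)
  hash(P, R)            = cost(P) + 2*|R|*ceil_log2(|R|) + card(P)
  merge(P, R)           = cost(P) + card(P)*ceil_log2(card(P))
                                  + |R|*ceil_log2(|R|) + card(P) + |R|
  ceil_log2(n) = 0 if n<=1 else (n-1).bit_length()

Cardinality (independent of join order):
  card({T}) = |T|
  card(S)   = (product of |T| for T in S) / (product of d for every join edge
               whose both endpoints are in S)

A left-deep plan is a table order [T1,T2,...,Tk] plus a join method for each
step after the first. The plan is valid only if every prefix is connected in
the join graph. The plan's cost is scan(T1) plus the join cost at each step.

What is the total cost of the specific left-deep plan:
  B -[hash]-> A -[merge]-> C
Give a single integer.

8600

step 1: scan B: cost=200, card=200
step 2: join A via hash
    card(P join A) = 200*20/(8) = 500
    cost = 200 + 2*20*5 + 200 = 600
step 3: join C via merge
    card(P join C) = 500*300/(15) = 10000
    cost = 600 + 500*9 + 300*9 + 500 + 300 = 8600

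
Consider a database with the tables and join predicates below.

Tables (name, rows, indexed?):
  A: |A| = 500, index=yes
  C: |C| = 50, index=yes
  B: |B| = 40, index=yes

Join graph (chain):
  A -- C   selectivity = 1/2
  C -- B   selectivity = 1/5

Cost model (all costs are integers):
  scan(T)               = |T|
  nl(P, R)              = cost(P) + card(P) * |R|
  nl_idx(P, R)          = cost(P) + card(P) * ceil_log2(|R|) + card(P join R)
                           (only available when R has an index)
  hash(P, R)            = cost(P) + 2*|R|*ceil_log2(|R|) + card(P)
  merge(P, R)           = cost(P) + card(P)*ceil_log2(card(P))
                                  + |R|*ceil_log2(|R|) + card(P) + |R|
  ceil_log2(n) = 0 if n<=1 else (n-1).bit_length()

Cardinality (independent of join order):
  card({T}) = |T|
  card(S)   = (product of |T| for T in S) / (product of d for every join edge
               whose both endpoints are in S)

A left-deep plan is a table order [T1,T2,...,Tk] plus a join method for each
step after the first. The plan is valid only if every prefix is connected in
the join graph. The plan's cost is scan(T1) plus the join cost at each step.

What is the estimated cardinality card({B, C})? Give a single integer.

400

Tables in S: B(40), C(50)
Edges inside S: C-B(d=5)
numerator = 40 * 50 = 2000
denominator = 5 = 5
card(S) = 2000 / 5 = 400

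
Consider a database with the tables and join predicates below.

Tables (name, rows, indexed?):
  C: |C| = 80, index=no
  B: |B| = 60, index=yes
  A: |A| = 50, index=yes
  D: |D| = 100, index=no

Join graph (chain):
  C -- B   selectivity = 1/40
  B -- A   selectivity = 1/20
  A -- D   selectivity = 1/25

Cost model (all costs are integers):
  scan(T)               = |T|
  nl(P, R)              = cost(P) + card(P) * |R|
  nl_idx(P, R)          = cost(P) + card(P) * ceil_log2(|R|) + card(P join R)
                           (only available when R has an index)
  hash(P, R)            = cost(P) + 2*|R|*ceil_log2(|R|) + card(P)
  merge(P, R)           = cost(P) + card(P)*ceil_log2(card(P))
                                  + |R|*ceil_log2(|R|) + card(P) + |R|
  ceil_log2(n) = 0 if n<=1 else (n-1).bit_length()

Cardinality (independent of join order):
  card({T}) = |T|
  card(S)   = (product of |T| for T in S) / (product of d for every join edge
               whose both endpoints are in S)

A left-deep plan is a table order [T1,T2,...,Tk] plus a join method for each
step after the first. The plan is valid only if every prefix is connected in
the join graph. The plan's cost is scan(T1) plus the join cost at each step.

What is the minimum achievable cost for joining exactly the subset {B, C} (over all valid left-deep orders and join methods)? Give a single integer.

Selinger DP over subsets of {B,C}:
  {C}: scan cost=80, card=80
  {B}: scan cost=60, card=60
  {BC}: card=120; try (B,nl_idx)→680, (B,hash)→880, (C,merge)→1120, (B,merge)→1140, (C,hash)→1240, (C,nl)→4860 …(+1); best=680 via (B,nl_idx)

680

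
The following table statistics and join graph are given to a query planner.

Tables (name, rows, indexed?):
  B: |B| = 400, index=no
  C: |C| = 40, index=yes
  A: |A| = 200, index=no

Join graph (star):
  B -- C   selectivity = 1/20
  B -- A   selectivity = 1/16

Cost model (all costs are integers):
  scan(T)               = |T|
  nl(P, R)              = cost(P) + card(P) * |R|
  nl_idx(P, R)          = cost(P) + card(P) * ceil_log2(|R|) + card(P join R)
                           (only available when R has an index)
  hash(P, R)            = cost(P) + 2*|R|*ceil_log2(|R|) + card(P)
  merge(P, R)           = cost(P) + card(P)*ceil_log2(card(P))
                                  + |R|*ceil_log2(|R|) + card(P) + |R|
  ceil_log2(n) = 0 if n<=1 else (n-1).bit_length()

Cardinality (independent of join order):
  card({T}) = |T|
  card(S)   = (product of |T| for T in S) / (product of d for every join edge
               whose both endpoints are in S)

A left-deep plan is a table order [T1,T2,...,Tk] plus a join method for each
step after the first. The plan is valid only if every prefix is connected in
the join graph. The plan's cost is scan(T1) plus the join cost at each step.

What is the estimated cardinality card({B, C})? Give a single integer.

800

Tables in S: B(400), C(40)
Edges inside S: B-C(d=20)
numerator = 400 * 40 = 16000
denominator = 20 = 20
card(S) = 16000 / 20 = 800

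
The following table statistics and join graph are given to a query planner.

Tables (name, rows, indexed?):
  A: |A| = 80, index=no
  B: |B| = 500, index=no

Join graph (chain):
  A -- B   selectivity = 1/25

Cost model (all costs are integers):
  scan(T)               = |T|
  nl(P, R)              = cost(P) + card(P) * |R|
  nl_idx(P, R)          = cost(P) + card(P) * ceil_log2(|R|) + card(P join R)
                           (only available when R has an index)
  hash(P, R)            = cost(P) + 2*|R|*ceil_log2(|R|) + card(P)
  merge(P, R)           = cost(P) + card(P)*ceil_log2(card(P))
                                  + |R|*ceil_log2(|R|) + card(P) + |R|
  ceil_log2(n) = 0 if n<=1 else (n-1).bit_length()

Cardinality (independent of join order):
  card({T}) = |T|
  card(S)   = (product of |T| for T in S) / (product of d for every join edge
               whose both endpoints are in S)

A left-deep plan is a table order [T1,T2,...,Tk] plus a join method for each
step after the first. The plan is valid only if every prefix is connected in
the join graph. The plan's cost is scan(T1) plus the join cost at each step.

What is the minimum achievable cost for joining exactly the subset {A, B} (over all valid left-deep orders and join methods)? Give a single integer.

Selinger DP over subsets of {A,B}:
  {A}: scan cost=80, card=80
  {B}: scan cost=500, card=500
  {AB}: card=1600; try (A,hash)→2120, (B,merge)→5720, (A,merge)→6140, (B,hash)→9160, (B,nl)→40080, (A,nl)→40500; best=2120 via (A,hash)

2120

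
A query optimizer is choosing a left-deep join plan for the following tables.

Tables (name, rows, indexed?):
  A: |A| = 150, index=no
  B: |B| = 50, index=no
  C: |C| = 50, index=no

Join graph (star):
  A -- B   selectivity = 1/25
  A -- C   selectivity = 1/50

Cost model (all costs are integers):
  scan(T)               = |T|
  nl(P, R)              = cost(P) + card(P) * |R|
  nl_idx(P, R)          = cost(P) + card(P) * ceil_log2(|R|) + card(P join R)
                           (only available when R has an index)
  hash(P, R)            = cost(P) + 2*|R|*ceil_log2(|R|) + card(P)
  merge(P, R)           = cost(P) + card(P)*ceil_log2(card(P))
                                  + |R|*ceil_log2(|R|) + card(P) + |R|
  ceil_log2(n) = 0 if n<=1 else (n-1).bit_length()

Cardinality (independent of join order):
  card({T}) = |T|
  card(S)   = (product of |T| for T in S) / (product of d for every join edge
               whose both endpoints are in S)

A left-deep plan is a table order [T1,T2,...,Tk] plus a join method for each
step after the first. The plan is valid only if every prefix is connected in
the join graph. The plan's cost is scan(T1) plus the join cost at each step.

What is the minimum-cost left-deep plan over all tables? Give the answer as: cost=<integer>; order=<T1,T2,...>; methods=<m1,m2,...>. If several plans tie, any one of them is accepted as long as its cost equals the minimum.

cost=1650; order=A,C,B; methods=hash,hash

Selinger DP (subsets sized 1..n):
  {A}: scan cost=150, card=150
  {B}: scan cost=50, card=50
  {C}: scan cost=50, card=50
  {AB}: card=300; try (B,hash)→900, (A,merge)→1750, (B,merge)→1850, (A,hash)→2500, (A,nl)→7550, (B,nl)→7650; best=900 via (B,hash)
  {AC}: card=150; try (C,hash)→900, (A,merge)→1750, (C,merge)→1850, (A,hash)→2500, (A,nl)→7550, (C,nl)→7650; best=900 via (C,hash)
  {ABC}: card=300; try (B,hash)→1650, (C,hash)→1800, (B,merge)→2600, (C,merge)→4250, (B,nl)→8400, (C,nl)→15900; best=1650 via (B,hash)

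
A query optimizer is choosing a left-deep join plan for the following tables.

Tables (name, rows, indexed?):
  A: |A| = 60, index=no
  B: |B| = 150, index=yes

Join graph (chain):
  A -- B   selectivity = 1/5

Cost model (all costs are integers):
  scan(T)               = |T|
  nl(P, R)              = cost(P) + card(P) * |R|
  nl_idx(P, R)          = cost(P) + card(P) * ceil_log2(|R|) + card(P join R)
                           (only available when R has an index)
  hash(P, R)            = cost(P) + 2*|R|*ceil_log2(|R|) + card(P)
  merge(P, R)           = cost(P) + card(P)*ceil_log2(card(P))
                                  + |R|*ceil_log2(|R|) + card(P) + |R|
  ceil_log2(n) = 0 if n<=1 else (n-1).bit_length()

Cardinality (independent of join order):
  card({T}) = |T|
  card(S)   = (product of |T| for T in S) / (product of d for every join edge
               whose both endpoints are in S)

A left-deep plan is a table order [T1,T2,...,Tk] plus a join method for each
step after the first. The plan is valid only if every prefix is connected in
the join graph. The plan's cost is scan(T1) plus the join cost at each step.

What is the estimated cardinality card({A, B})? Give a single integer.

1800

Tables in S: A(60), B(150)
Edges inside S: A-B(d=5)
numerator = 60 * 150 = 9000
denominator = 5 = 5
card(S) = 9000 / 5 = 1800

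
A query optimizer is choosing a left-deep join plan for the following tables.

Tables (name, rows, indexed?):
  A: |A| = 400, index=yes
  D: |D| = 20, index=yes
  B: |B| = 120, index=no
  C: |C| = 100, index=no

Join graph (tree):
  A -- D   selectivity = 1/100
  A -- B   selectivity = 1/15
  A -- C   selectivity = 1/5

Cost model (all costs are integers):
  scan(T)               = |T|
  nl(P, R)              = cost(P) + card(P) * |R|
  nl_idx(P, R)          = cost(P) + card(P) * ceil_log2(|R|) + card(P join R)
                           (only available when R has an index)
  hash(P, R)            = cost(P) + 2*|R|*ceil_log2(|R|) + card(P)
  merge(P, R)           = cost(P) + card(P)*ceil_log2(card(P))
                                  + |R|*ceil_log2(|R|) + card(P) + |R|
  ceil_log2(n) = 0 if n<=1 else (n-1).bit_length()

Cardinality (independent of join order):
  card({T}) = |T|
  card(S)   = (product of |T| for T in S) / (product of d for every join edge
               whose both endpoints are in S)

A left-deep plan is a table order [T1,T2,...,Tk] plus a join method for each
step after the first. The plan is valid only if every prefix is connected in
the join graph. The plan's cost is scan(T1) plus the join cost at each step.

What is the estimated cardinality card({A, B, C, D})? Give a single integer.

Tables in S: A(400), B(120), C(100), D(20)
Edges inside S: A-D(d=100), A-B(d=15), A-C(d=5)
numerator = 400 * 120 * 100 * 20 = 96000000
denominator = 100 * 15 * 5 = 7500
card(S) = 96000000 / 7500 = 12800

12800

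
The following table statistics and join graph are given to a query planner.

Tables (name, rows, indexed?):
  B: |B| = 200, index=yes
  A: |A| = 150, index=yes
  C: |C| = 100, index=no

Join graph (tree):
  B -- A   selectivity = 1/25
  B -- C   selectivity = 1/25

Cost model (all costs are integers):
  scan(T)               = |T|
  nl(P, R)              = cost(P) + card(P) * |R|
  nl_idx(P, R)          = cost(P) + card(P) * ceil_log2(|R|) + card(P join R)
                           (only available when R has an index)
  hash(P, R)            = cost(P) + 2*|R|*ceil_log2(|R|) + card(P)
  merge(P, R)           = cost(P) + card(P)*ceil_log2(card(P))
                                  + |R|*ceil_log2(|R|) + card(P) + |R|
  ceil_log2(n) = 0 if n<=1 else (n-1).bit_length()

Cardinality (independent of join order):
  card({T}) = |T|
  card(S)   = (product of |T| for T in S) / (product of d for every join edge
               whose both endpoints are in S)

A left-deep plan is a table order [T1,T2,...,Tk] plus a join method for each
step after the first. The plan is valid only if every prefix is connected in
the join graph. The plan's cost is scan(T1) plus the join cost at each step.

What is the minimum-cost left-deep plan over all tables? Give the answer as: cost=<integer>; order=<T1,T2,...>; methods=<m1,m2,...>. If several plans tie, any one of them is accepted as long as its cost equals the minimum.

Selinger DP (subsets sized 1..n):
  {B}: scan cost=200, card=200
  {A}: scan cost=150, card=150
  {C}: scan cost=100, card=100
  {AB}: card=1200; try (B,nl_idx)→2550, (A,hash)→2800, (A,nl_idx)→3000, (B,merge)→3300, (A,merge)→3350, (B,hash)→3500 …(+2); best=2550 via (B,nl_idx)
  {BC}: card=800; try (B,nl_idx)→1700, (C,hash)→1800, (B,merge)→2700, (C,merge)→2800, (B,hash)→3400, (B,nl)→20100 …(+1); best=1700 via (B,nl_idx)
  {ABC}: card=4800; try (A,hash)→4900, (C,hash)→5150, (A,merge)→11850, (A,nl_idx)→12900, (C,merge)→17750, (A,nl)→121700 …(+1); best=4900 via (A,hash)

cost=4900; order=C,B,A; methods=nl_idx,hash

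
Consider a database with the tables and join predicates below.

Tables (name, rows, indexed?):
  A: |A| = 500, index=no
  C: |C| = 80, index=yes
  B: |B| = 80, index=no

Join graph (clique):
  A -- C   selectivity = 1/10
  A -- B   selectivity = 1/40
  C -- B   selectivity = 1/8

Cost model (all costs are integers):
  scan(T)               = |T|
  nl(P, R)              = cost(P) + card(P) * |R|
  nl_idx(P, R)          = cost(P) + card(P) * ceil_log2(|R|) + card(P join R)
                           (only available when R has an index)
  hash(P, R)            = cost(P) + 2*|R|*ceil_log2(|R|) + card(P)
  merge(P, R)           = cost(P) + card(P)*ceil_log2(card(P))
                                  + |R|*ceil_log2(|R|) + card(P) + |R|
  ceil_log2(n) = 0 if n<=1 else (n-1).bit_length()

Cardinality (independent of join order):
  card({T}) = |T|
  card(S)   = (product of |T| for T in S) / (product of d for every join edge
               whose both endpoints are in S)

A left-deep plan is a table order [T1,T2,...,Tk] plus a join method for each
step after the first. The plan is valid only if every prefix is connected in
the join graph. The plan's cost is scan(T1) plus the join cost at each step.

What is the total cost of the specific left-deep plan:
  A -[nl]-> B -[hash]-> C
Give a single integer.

step 1: scan A: cost=500, card=500
step 2: join B via nl
    card(P join B) = 500*80/(40) = 1000
    cost = 500 + 500*80 = 40500
step 3: join C via hash
    card(P join C) = 1000*80/(10*8) = 1000
    cost = 40500 + 2*80*7 + 1000 = 42620

42620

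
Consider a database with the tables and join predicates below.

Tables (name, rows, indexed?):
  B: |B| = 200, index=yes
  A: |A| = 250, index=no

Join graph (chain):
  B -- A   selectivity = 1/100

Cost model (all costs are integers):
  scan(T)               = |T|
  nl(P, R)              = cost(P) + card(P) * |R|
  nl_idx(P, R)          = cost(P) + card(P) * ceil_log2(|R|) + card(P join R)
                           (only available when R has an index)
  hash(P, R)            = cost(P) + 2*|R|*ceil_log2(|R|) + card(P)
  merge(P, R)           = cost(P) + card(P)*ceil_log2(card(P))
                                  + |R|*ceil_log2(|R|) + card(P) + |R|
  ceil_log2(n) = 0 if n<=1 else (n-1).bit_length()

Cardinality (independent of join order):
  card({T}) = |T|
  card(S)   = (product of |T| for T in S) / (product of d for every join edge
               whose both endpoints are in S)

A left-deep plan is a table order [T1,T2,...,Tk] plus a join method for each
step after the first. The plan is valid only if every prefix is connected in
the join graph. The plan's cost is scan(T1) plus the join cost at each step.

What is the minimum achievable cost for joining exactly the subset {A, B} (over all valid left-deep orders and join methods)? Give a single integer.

Selinger DP over subsets of {A,B}:
  {B}: scan cost=200, card=200
  {A}: scan cost=250, card=250
  {AB}: card=500; try (B,nl_idx)→2750, (B,hash)→3700, (A,merge)→4250, (B,merge)→4300, (A,hash)→4400, (A,nl)→50200 …(+1); best=2750 via (B,nl_idx)

2750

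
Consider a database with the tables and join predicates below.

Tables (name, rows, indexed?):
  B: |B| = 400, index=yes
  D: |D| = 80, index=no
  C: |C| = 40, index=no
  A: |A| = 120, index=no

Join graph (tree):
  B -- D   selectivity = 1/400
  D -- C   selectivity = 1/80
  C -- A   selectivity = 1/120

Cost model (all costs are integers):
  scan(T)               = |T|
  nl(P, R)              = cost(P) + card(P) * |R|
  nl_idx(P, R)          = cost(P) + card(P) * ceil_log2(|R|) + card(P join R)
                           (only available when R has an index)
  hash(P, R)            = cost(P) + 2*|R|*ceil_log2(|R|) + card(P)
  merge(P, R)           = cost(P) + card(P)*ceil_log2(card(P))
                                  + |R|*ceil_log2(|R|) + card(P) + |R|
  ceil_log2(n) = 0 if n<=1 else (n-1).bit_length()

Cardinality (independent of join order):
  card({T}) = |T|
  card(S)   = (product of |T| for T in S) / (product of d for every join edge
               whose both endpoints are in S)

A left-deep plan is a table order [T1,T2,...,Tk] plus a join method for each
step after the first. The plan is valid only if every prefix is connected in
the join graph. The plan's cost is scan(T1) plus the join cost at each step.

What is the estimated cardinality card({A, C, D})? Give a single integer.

40

Tables in S: A(120), C(40), D(80)
Edges inside S: D-C(d=80), C-A(d=120)
numerator = 120 * 40 * 80 = 384000
denominator = 80 * 120 = 9600
card(S) = 384000 / 9600 = 40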